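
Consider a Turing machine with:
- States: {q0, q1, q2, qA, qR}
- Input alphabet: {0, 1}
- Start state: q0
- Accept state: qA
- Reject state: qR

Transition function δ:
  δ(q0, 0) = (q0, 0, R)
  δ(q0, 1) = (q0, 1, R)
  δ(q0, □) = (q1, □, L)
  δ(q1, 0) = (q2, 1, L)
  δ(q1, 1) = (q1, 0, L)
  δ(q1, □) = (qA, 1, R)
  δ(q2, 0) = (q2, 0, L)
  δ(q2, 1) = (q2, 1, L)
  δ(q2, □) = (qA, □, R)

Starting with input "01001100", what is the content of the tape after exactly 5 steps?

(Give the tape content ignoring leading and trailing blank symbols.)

Execution trace:
Initial: [q0]01001100
Step 1: δ(q0, 0) = (q0, 0, R) → 0[q0]1001100
Step 2: δ(q0, 1) = (q0, 1, R) → 01[q0]001100
Step 3: δ(q0, 0) = (q0, 0, R) → 010[q0]01100
Step 4: δ(q0, 0) = (q0, 0, R) → 0100[q0]1100
Step 5: δ(q0, 1) = (q0, 1, R) → 01001[q0]100

After 5 steps, the tape (ignoring leading/trailing blanks) is: 01001100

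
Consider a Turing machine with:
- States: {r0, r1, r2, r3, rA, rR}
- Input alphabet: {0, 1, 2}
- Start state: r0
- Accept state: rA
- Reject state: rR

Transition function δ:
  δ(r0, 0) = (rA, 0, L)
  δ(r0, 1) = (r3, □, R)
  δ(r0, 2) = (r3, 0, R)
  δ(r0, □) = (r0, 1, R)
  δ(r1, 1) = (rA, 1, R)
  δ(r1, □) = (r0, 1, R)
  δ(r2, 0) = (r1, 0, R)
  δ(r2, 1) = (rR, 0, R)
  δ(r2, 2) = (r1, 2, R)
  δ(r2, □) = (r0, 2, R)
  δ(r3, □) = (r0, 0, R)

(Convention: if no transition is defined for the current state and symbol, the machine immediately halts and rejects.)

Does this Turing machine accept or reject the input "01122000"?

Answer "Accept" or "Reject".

Execution trace:
Initial: [r0]01122000
Step 1: δ(r0, 0) = (rA, 0, L) → [rA]□01122000

The machine reaches the accept state rA and halts.

Answer: Accept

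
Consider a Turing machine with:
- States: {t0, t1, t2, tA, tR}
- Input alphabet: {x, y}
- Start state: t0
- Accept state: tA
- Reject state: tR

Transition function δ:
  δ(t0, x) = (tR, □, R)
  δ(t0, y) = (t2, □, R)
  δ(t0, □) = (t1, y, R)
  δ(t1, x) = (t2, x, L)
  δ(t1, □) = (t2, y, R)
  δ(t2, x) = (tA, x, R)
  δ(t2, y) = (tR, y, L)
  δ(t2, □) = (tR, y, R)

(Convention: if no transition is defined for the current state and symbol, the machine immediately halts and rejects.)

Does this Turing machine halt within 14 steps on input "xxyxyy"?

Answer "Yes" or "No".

Execution trace:
Initial: [t0]xxyxyy
Step 1: δ(t0, x) = (tR, □, R) → □[tR]xyxyy

The machine reaches the reject state tR and halts.
The machine halted after 1 step (within the 14-step bound).

Answer: Yes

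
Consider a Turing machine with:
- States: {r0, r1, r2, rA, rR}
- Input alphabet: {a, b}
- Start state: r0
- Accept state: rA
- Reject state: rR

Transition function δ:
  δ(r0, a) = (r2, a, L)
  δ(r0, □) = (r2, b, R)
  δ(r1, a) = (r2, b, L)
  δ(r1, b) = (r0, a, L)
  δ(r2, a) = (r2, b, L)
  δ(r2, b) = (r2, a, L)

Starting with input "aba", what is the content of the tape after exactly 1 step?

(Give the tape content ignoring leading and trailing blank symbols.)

Execution trace:
Initial: [r0]aba
Step 1: δ(r0, a) = (r2, a, L) → [r2]□aba

No transition is defined for δ(r2, □). By convention the machine halts and rejects.

After 1 step, the tape (ignoring leading/trailing blanks) is: aba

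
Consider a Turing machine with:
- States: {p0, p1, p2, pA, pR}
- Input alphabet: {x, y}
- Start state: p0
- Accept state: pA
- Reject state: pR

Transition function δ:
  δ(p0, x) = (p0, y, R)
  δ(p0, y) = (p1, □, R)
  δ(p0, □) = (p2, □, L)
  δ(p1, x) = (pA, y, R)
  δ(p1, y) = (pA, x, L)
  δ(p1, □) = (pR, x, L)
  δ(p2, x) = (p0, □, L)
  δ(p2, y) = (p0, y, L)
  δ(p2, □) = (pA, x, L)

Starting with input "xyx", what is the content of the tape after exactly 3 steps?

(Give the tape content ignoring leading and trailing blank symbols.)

Execution trace:
Initial: [p0]xyx
Step 1: δ(p0, x) = (p0, y, R) → y[p0]yx
Step 2: δ(p0, y) = (p1, □, R) → y□[p1]x
Step 3: δ(p1, x) = (pA, y, R) → y□y[pA]□

The machine reaches the accept state pA and halts.

After 3 steps, the tape (ignoring leading/trailing blanks) is: y□y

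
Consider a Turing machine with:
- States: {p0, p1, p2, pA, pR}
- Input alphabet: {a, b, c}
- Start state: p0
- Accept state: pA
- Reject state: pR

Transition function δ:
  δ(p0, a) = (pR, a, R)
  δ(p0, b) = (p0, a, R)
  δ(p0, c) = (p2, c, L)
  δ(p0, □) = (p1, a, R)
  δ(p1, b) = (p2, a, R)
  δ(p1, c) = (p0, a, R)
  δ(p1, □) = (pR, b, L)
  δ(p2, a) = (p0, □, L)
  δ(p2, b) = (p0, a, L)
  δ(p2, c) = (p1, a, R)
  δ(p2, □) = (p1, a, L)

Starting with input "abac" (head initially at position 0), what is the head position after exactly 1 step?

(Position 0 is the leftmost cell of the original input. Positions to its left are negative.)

Execution trace (head position shown):
Step 0: [p0]abac  (head at position 0)
Step 1: move right → a[pR]bac  (head at position 1)

After 1 step, the head is at position 1.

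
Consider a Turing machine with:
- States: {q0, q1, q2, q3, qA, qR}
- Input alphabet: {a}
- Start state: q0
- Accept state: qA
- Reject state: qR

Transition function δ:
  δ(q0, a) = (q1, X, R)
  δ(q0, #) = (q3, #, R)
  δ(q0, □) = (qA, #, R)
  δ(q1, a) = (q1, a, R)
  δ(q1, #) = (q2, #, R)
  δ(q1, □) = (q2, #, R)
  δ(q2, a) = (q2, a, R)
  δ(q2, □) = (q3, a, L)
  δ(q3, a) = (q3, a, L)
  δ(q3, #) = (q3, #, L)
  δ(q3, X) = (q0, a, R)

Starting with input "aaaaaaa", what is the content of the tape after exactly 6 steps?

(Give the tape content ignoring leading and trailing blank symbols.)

Execution trace:
Initial: [q0]aaaaaaa
Step 1: δ(q0, a) = (q1, X, R) → X[q1]aaaaaa
Step 2: δ(q1, a) = (q1, a, R) → Xa[q1]aaaaa
Step 3: δ(q1, a) = (q1, a, R) → Xaa[q1]aaaa
Step 4: δ(q1, a) = (q1, a, R) → Xaaa[q1]aaa
Step 5: δ(q1, a) = (q1, a, R) → Xaaaa[q1]aa
Step 6: δ(q1, a) = (q1, a, R) → Xaaaaa[q1]a

After 6 steps, the tape (ignoring leading/trailing blanks) is: Xaaaaaa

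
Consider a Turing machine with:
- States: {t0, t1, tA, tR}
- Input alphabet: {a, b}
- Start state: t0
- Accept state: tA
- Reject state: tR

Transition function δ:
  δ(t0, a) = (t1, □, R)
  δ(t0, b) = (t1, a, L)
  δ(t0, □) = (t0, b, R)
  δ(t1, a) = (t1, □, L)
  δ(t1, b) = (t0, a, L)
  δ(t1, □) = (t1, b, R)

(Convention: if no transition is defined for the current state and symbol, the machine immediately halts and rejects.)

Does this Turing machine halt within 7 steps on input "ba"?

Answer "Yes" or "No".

Execution trace:
Initial: [t0]ba
Step 1: δ(t0, b) = (t1, a, L) → [t1]□aa
Step 2: δ(t1, □) = (t1, b, R) → b[t1]aa
Step 3: δ(t1, a) = (t1, □, L) → [t1]b□a
Step 4: δ(t1, b) = (t0, a, L) → [t0]□a□a
Step 5: δ(t0, □) = (t0, b, R) → b[t0]a□a
Step 6: δ(t0, a) = (t1, □, R) → b□[t1]□a
Step 7: δ(t1, □) = (t1, b, R) → b□b[t1]a

The machine has not reached a halting state after 7 steps.
The machine did not halt within the 7-step bound.

Answer: No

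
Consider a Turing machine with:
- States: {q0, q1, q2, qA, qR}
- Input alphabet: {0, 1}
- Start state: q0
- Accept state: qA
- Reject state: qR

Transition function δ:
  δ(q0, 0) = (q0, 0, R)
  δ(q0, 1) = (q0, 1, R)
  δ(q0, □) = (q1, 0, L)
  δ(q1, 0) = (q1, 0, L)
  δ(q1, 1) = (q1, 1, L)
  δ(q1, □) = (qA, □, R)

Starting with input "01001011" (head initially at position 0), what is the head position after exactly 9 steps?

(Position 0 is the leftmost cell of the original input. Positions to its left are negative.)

Execution trace (head position shown):
Step 0: [q0]01001011  (head at position 0)
Step 1: move right → 0[q0]1001011  (head at position 1)
Step 2: move right → 01[q0]001011  (head at position 2)
Step 3: move right → 010[q0]01011  (head at position 3)
Step 4: move right → 0100[q0]1011  (head at position 4)
Step 5: move right → 01001[q0]011  (head at position 5)
Step 6: move right → 010010[q0]11  (head at position 6)
Step 7: move right → 0100101[q0]1  (head at position 7)
Step 8: move right → 01001011[q0]□  (head at position 8)
Step 9: move left → 0100101[q1]10  (head at position 7)

After 9 steps, the head is at position 7.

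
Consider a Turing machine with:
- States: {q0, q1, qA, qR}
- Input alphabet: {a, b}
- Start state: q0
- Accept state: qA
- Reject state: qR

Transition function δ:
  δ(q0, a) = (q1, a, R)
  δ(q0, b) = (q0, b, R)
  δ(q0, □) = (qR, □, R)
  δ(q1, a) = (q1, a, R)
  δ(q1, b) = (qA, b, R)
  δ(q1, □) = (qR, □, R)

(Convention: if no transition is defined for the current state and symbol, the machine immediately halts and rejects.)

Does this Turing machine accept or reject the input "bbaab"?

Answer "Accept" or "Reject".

Execution trace:
Initial: [q0]bbaab
Step 1: δ(q0, b) = (q0, b, R) → b[q0]baab
Step 2: δ(q0, b) = (q0, b, R) → bb[q0]aab
Step 3: δ(q0, a) = (q1, a, R) → bba[q1]ab
Step 4: δ(q1, a) = (q1, a, R) → bbaa[q1]b
Step 5: δ(q1, b) = (qA, b, R) → bbaab[qA]□

The machine reaches the accept state qA and halts.

Answer: Accept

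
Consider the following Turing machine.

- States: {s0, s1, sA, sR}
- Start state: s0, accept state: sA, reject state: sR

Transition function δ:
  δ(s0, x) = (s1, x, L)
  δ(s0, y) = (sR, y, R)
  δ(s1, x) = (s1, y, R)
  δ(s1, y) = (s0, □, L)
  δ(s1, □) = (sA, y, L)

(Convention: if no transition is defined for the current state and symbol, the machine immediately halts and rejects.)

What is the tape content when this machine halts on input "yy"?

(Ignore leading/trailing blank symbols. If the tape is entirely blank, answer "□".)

Execution trace:
Initial: [s0]yy
Step 1: δ(s0, y) = (sR, y, R) → y[sR]y

The machine reaches the reject state sR and halts.

Final tape (ignoring leading/trailing blanks): yy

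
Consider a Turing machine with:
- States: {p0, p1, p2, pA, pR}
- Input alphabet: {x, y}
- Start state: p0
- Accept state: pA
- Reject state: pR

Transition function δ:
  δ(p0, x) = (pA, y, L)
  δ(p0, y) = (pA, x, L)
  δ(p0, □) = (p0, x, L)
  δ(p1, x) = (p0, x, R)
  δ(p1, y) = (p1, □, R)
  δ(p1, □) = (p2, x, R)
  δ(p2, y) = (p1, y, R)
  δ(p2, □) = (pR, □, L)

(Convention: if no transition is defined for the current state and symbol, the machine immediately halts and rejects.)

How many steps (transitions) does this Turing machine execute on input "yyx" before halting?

Execution trace:
Initial: [p0]yyx
Step 1: δ(p0, y) = (pA, x, L) → [pA]□xyx

The machine reaches the accept state pA and halts.

The machine executed 1 step before halting.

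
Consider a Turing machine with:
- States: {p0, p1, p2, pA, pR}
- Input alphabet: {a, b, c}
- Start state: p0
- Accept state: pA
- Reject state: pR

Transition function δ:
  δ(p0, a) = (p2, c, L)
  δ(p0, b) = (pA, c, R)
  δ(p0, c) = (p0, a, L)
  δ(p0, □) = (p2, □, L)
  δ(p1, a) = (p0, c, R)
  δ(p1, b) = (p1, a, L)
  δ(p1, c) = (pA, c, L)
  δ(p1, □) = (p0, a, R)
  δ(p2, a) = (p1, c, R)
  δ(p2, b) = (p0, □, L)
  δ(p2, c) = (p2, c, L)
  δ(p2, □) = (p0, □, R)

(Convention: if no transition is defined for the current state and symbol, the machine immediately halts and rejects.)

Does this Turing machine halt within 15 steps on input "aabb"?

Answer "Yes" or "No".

Execution trace:
Initial: [p0]aabb
Step 1: δ(p0, a) = (p2, c, L) → [p2]□cabb
Step 2: δ(p2, □) = (p0, □, R) → □[p0]cabb
Step 3: δ(p0, c) = (p0, a, L) → [p0]□aabb
Step 4: δ(p0, □) = (p2, □, L) → [p2]□□aabb
Step 5: δ(p2, □) = (p0, □, R) → □[p0]□aabb
Step 6: δ(p0, □) = (p2, □, L) → [p2]□□aabb
Step 7: δ(p2, □) = (p0, □, R) → □[p0]□aabb
Step 8: δ(p0, □) = (p2, □, L) → [p2]□□aabb
Step 9: δ(p2, □) = (p0, □, R) → □[p0]□aabb
Step 10: δ(p0, □) = (p2, □, L) → [p2]□□aabb
Step 11: δ(p2, □) = (p0, □, R) → □[p0]□aabb
Step 12: δ(p0, □) = (p2, □, L) → [p2]□□aabb
Step 13: δ(p2, □) = (p0, □, R) → □[p0]□aabb
Step 14: δ(p0, □) = (p2, □, L) → [p2]□□aabb
Step 15: δ(p2, □) = (p0, □, R) → □[p0]□aabb

The machine has not reached a halting state after 15 steps.
The machine did not halt within the 15-step bound.

Answer: No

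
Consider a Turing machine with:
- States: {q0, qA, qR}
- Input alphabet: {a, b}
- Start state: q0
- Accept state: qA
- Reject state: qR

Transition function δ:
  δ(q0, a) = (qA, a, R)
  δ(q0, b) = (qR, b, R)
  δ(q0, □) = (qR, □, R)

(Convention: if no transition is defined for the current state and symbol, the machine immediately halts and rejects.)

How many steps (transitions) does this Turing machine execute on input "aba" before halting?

Execution trace:
Initial: [q0]aba
Step 1: δ(q0, a) = (qA, a, R) → a[qA]ba

The machine reaches the accept state qA and halts.

The machine executed 1 step before halting.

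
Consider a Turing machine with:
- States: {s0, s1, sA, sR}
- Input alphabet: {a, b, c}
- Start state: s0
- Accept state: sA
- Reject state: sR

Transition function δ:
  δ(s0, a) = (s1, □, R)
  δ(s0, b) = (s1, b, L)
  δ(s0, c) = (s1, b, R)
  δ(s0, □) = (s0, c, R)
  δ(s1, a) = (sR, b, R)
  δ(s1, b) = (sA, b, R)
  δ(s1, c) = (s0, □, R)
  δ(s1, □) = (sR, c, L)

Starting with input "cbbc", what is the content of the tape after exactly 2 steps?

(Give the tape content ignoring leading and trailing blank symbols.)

Execution trace:
Initial: [s0]cbbc
Step 1: δ(s0, c) = (s1, b, R) → b[s1]bbc
Step 2: δ(s1, b) = (sA, b, R) → bb[sA]bc

The machine reaches the accept state sA and halts.

After 2 steps, the tape (ignoring leading/trailing blanks) is: bbbc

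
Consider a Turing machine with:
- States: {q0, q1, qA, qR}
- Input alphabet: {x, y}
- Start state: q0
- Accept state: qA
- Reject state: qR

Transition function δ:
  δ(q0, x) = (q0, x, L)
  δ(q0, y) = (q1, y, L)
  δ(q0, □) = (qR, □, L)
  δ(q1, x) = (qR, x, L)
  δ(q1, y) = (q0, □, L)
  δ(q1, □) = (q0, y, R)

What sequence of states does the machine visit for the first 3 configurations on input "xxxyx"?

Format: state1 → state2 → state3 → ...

Execution trace:
Initial: [q0]xxxyx
Step 1: δ(q0, x) = (q0, x, L) → [q0]□xxxyx
Step 2: δ(q0, □) = (qR, □, L) → [qR]□□xxxyx

The machine reaches the reject state qR and halts.

State sequence: q0 → q0 → qR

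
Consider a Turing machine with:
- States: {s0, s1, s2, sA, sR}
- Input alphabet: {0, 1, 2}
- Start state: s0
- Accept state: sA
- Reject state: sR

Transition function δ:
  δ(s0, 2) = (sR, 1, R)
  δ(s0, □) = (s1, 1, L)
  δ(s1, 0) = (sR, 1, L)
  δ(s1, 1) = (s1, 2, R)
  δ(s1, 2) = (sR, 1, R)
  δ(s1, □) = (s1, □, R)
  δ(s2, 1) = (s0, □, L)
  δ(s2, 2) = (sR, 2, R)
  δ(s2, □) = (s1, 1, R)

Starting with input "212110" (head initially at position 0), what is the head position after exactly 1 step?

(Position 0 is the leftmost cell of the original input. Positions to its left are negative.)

Execution trace (head position shown):
Step 0: [s0]212110  (head at position 0)
Step 1: move right → 1[sR]12110  (head at position 1)

After 1 step, the head is at position 1.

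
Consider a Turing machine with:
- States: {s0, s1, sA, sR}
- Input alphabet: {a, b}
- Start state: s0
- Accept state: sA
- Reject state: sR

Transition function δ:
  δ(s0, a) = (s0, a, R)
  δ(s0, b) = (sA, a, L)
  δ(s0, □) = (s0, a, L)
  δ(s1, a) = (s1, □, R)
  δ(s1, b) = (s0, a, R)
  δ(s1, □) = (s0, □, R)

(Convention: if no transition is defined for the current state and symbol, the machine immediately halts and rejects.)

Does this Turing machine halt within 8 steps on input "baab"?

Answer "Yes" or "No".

Execution trace:
Initial: [s0]baab
Step 1: δ(s0, b) = (sA, a, L) → [sA]□aaab

The machine reaches the accept state sA and halts.
The machine halted after 1 step (within the 8-step bound).

Answer: Yes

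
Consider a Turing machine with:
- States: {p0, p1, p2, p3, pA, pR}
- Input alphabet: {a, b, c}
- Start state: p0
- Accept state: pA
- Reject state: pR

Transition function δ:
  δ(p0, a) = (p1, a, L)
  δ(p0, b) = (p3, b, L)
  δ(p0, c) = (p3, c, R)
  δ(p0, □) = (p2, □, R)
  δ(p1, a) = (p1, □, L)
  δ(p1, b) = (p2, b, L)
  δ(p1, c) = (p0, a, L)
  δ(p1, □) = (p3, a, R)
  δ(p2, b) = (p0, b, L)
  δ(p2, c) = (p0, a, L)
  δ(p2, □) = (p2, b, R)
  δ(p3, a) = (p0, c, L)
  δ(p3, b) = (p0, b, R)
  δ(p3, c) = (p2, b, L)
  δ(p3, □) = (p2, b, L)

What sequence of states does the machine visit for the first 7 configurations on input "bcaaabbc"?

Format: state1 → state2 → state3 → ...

Execution trace:
Initial: [p0]bcaaabbc
Step 1: δ(p0, b) = (p3, b, L) → [p3]□bcaaabbc
Step 2: δ(p3, □) = (p2, b, L) → [p2]□bbcaaabbc
Step 3: δ(p2, □) = (p2, b, R) → b[p2]bbcaaabbc
Step 4: δ(p2, b) = (p0, b, L) → [p0]bbbcaaabbc
Step 5: δ(p0, b) = (p3, b, L) → [p3]□bbbcaaabbc
Step 6: δ(p3, □) = (p2, b, L) → [p2]□bbbbcaaabbc

State sequence: p0 → p3 → p2 → p2 → p0 → p3 → p2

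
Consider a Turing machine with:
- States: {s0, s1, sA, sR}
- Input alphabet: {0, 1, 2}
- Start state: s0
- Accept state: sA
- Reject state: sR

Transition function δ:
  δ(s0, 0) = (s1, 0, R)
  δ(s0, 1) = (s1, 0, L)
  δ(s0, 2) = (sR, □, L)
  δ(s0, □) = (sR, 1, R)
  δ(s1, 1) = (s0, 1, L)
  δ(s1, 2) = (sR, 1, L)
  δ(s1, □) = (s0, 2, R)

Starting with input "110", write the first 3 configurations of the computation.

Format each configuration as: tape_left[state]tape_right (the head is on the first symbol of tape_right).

Transitions applied:
Step 1: δ(s0, 1) = (s1, 0, L)
Step 2: δ(s1, □) = (s0, 2, R)

The first 3 configurations are:
[s0]110 ⊢ [s1]□010 ⊢ 2[s0]010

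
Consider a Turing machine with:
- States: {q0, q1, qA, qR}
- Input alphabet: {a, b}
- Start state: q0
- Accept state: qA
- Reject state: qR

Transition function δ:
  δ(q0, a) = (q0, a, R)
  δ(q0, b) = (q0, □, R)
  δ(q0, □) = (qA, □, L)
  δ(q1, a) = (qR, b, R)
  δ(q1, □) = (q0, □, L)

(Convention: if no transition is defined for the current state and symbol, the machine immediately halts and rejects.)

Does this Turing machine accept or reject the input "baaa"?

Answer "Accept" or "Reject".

Execution trace:
Initial: [q0]baaa
Step 1: δ(q0, b) = (q0, □, R) → □[q0]aaa
Step 2: δ(q0, a) = (q0, a, R) → □a[q0]aa
Step 3: δ(q0, a) = (q0, a, R) → □aa[q0]a
Step 4: δ(q0, a) = (q0, a, R) → □aaa[q0]□
Step 5: δ(q0, □) = (qA, □, L) → □aa[qA]a□

The machine reaches the accept state qA and halts.

Answer: Accept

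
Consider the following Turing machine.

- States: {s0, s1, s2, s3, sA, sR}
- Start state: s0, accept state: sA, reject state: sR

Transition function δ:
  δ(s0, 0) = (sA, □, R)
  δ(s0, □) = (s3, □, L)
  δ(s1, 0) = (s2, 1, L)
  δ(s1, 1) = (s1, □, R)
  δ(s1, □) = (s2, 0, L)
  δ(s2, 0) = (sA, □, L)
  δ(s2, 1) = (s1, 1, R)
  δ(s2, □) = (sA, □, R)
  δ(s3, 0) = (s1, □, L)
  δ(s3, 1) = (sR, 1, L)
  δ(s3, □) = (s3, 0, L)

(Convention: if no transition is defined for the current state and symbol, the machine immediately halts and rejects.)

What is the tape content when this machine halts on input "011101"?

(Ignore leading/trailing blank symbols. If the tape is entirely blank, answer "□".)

Execution trace:
Initial: [s0]011101
Step 1: δ(s0, 0) = (sA, □, R) → □[sA]11101

The machine reaches the accept state sA and halts.

Final tape (ignoring leading/trailing blanks): 11101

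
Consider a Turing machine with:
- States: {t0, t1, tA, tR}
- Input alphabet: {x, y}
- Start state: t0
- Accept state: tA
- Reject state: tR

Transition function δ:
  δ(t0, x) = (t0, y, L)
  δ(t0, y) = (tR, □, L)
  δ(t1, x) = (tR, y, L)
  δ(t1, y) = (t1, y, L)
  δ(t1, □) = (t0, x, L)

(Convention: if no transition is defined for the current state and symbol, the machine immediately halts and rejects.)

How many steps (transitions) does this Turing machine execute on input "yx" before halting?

Execution trace:
Initial: [t0]yx
Step 1: δ(t0, y) = (tR, □, L) → [tR]□□x

The machine reaches the reject state tR and halts.

The machine executed 1 step before halting.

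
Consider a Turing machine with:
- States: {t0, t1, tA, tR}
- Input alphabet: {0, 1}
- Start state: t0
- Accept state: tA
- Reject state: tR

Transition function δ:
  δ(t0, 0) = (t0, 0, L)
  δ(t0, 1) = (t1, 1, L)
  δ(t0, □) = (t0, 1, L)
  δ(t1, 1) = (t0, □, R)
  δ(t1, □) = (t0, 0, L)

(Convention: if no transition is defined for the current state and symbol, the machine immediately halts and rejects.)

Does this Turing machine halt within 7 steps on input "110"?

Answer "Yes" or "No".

Execution trace:
Initial: [t0]110
Step 1: δ(t0, 1) = (t1, 1, L) → [t1]□110
Step 2: δ(t1, □) = (t0, 0, L) → [t0]□0110
Step 3: δ(t0, □) = (t0, 1, L) → [t0]□10110
Step 4: δ(t0, □) = (t0, 1, L) → [t0]□110110
Step 5: δ(t0, □) = (t0, 1, L) → [t0]□1110110
Step 6: δ(t0, □) = (t0, 1, L) → [t0]□11110110
Step 7: δ(t0, □) = (t0, 1, L) → [t0]□111110110

The machine has not reached a halting state after 7 steps.
The machine did not halt within the 7-step bound.

Answer: No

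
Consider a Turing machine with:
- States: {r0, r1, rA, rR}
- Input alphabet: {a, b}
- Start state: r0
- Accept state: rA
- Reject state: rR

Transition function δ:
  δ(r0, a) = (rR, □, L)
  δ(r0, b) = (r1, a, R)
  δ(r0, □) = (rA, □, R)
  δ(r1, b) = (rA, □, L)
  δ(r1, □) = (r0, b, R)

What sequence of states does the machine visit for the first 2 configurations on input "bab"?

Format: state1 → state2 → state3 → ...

Execution trace:
Initial: [r0]bab
Step 1: δ(r0, b) = (r1, a, R) → a[r1]ab

No transition is defined for δ(r1, a). By convention the machine halts and rejects.

State sequence: r0 → r1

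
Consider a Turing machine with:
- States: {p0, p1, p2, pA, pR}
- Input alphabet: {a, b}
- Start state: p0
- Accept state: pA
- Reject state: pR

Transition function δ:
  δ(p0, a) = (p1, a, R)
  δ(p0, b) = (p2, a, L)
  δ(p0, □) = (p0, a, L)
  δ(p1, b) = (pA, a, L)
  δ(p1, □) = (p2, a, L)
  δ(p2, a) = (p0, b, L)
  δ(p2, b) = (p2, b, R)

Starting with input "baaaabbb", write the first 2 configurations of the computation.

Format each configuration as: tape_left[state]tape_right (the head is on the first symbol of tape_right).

Transitions applied:
Step 1: δ(p0, b) = (p2, a, L)

The first 2 configurations are:
[p0]baaaabbb ⊢ [p2]□aaaaabbb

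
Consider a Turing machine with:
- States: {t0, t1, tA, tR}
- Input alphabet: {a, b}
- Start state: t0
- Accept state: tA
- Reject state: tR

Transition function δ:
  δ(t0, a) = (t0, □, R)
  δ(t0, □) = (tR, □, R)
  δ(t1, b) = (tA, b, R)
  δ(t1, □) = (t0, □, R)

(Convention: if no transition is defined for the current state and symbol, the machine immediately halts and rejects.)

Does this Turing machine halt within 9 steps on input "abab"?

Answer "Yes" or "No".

Execution trace:
Initial: [t0]abab
Step 1: δ(t0, a) = (t0, □, R) → □[t0]bab

No transition is defined for δ(t0, b). By convention the machine halts and rejects.
The machine halted after 1 step (within the 9-step bound).

Answer: Yes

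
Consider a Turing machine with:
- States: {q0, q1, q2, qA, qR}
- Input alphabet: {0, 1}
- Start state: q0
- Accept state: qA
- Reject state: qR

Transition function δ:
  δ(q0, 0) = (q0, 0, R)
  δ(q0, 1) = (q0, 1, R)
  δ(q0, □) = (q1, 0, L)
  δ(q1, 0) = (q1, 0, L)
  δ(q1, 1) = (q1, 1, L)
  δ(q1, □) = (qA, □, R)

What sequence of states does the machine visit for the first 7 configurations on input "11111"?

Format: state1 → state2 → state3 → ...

Execution trace:
Initial: [q0]11111
Step 1: δ(q0, 1) = (q0, 1, R) → 1[q0]1111
Step 2: δ(q0, 1) = (q0, 1, R) → 11[q0]111
Step 3: δ(q0, 1) = (q0, 1, R) → 111[q0]11
Step 4: δ(q0, 1) = (q0, 1, R) → 1111[q0]1
Step 5: δ(q0, 1) = (q0, 1, R) → 11111[q0]□
Step 6: δ(q0, □) = (q1, 0, L) → 1111[q1]10

State sequence: q0 → q0 → q0 → q0 → q0 → q0 → q1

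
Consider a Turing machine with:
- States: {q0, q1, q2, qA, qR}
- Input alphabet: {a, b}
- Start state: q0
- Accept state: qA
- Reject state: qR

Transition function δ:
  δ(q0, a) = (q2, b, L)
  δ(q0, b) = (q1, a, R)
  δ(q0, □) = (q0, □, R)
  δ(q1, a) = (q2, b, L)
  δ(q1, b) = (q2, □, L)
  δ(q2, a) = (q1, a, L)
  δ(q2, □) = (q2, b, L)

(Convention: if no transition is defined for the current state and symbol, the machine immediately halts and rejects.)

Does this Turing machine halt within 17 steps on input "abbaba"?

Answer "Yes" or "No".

Execution trace:
Initial: [q0]abbaba
Step 1: δ(q0, a) = (q2, b, L) → [q2]□bbbaba
Step 2: δ(q2, □) = (q2, b, L) → [q2]□bbbbaba
Step 3: δ(q2, □) = (q2, b, L) → [q2]□bbbbbaba
Step 4: δ(q2, □) = (q2, b, L) → [q2]□bbbbbbaba
Step 5: δ(q2, □) = (q2, b, L) → [q2]□bbbbbbbaba
Step 6: δ(q2, □) = (q2, b, L) → [q2]□bbbbbbbbaba
Step 7: δ(q2, □) = (q2, b, L) → [q2]□bbbbbbbbbaba
Step 8: δ(q2, □) = (q2, b, L) → [q2]□bbbbbbbbbbaba
Step 9: δ(q2, □) = (q2, b, L) → [q2]□bbbbbbbbbbbaba
Step 10: δ(q2, □) = (q2, b, L) → [q2]□bbbbbbbbbbbbaba
Step 11: δ(q2, □) = (q2, b, L) → [q2]□bbbbbbbbbbbbbaba
Step 12: δ(q2, □) = (q2, b, L) → [q2]□bbbbbbbbbbbbbbaba
Step 13: δ(q2, □) = (q2, b, L) → [q2]□bbbbbbbbbbbbbbbaba
Step 14: δ(q2, □) = (q2, b, L) → [q2]□bbbbbbbbbbbbbbbbaba
Step 15: δ(q2, □) = (q2, b, L) → [q2]□bbbbbbbbbbbbbbbbbaba
Step 16: δ(q2, □) = (q2, b, L) → [q2]□bbbbbbbbbbbbbbbbbbaba
Step 17: δ(q2, □) = (q2, b, L) → [q2]□bbbbbbbbbbbbbbbbbbbaba

The machine has not reached a halting state after 17 steps.
The machine did not halt within the 17-step bound.

Answer: No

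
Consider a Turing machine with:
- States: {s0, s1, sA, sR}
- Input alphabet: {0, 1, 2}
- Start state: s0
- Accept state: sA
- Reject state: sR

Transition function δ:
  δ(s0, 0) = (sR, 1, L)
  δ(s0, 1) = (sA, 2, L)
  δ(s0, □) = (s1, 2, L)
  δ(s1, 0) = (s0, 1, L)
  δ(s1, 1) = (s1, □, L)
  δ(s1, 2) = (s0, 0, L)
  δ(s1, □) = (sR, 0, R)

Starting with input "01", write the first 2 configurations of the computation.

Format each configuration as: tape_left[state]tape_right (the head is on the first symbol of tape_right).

Transitions applied:
Step 1: δ(s0, 0) = (sR, 1, L)

The first 2 configurations are:
[s0]01 ⊢ [sR]□11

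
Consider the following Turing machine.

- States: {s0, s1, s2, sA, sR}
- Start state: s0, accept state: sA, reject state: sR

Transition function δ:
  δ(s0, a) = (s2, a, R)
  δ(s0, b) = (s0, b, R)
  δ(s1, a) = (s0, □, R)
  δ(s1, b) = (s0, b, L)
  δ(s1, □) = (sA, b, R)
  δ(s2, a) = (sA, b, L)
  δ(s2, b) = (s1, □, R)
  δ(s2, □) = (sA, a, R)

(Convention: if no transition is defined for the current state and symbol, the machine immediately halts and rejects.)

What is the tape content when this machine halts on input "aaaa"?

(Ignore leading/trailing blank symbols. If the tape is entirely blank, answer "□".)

Execution trace:
Initial: [s0]aaaa
Step 1: δ(s0, a) = (s2, a, R) → a[s2]aaa
Step 2: δ(s2, a) = (sA, b, L) → [sA]abaa

The machine reaches the accept state sA and halts.

Final tape (ignoring leading/trailing blanks): abaa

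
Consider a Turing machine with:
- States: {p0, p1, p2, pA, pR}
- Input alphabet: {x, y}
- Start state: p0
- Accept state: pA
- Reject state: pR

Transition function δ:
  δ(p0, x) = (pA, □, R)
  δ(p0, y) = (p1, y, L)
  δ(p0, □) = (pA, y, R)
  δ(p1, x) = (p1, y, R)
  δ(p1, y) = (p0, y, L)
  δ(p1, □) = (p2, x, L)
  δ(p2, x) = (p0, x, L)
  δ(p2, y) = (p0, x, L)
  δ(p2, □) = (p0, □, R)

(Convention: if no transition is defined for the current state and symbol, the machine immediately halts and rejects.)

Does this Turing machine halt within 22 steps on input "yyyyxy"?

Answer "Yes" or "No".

Execution trace:
Initial: [p0]yyyyxy
Step 1: δ(p0, y) = (p1, y, L) → [p1]□yyyyxy
Step 2: δ(p1, □) = (p2, x, L) → [p2]□xyyyyxy
Step 3: δ(p2, □) = (p0, □, R) → □[p0]xyyyyxy
Step 4: δ(p0, x) = (pA, □, R) → □□[pA]yyyyxy

The machine reaches the accept state pA and halts.
The machine halted after 4 steps (within the 22-step bound).

Answer: Yes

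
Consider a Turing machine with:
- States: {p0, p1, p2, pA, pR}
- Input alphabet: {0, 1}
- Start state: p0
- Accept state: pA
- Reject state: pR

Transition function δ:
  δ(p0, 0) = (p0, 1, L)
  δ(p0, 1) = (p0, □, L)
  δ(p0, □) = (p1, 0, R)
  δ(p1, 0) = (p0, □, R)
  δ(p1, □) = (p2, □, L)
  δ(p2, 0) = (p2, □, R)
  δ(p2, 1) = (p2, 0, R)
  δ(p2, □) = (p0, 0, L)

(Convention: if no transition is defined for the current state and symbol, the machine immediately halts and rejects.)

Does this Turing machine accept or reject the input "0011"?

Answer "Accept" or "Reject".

Execution trace:
Initial: [p0]0011
Step 1: δ(p0, 0) = (p0, 1, L) → [p0]□1011
Step 2: δ(p0, □) = (p1, 0, R) → 0[p1]1011

No transition is defined for δ(p1, 1). By convention the machine halts and rejects.

Answer: Reject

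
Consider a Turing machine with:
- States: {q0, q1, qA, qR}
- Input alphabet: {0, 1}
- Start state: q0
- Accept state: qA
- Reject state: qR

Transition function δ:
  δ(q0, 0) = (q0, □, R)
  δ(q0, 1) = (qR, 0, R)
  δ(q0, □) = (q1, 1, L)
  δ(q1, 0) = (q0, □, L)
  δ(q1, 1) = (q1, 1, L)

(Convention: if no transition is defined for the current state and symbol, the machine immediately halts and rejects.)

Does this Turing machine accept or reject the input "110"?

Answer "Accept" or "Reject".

Execution trace:
Initial: [q0]110
Step 1: δ(q0, 1) = (qR, 0, R) → 0[qR]10

The machine reaches the reject state qR and halts.

Answer: Reject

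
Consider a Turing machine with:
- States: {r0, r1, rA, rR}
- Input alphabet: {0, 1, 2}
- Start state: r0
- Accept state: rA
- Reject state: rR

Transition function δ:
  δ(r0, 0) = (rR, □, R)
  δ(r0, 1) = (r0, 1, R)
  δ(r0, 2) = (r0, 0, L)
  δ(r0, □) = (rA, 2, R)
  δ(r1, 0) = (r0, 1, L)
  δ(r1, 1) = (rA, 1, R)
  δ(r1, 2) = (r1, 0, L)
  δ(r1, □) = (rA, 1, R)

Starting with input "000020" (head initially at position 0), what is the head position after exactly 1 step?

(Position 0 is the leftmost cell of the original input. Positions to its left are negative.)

Execution trace (head position shown):
Step 0: [r0]000020  (head at position 0)
Step 1: move right → □[rR]00020  (head at position 1)

After 1 step, the head is at position 1.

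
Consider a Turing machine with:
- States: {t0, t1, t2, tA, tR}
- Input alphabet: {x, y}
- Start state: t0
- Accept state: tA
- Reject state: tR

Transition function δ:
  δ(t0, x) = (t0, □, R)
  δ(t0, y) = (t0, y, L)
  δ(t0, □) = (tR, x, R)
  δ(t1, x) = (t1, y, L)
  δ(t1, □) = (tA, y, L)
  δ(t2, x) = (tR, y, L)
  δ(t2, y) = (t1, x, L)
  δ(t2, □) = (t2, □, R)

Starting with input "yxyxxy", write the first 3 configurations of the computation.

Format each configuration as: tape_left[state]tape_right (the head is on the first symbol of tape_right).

Transitions applied:
Step 1: δ(t0, y) = (t0, y, L)
Step 2: δ(t0, □) = (tR, x, R)

The first 3 configurations are:
[t0]yxyxxy ⊢ [t0]□yxyxxy ⊢ x[tR]yxyxxy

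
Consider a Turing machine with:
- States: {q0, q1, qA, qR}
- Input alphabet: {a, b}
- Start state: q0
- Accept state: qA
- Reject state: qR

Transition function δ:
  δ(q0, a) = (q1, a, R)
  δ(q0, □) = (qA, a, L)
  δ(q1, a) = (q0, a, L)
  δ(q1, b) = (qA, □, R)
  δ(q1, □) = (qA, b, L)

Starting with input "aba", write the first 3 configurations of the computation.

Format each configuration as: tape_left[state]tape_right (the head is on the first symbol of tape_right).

Transitions applied:
Step 1: δ(q0, a) = (q1, a, R)
Step 2: δ(q1, b) = (qA, □, R)

The first 3 configurations are:
[q0]aba ⊢ a[q1]ba ⊢ a□[qA]a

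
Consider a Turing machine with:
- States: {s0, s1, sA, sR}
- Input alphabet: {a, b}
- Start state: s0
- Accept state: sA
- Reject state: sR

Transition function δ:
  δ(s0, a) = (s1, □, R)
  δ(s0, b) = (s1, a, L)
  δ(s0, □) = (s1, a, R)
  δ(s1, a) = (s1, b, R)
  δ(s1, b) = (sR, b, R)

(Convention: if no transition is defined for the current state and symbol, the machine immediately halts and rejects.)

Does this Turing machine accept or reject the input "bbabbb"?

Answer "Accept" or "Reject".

Execution trace:
Initial: [s0]bbabbb
Step 1: δ(s0, b) = (s1, a, L) → [s1]□ababbb

No transition is defined for δ(s1, □). By convention the machine halts and rejects.

Answer: Reject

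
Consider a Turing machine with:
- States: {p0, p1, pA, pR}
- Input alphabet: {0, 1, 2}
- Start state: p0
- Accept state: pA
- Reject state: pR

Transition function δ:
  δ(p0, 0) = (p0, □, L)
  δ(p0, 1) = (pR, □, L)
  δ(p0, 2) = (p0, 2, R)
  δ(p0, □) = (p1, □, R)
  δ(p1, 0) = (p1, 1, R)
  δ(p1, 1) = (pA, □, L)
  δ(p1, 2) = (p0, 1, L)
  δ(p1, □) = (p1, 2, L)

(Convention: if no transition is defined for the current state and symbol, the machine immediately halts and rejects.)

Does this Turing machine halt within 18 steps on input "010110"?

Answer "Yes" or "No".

Execution trace:
Initial: [p0]010110
Step 1: δ(p0, 0) = (p0, □, L) → [p0]□□10110
Step 2: δ(p0, □) = (p1, □, R) → □[p1]□10110
Step 3: δ(p1, □) = (p1, 2, L) → [p1]□210110
Step 4: δ(p1, □) = (p1, 2, L) → [p1]□2210110
Step 5: δ(p1, □) = (p1, 2, L) → [p1]□22210110
Step 6: δ(p1, □) = (p1, 2, L) → [p1]□222210110
Step 7: δ(p1, □) = (p1, 2, L) → [p1]□2222210110
Step 8: δ(p1, □) = (p1, 2, L) → [p1]□22222210110
Step 9: δ(p1, □) = (p1, 2, L) → [p1]□222222210110
Step 10: δ(p1, □) = (p1, 2, L) → [p1]□2222222210110
Step 11: δ(p1, □) = (p1, 2, L) → [p1]□22222222210110
Step 12: δ(p1, □) = (p1, 2, L) → [p1]□222222222210110
Step 13: δ(p1, □) = (p1, 2, L) → [p1]□2222222222210110
Step 14: δ(p1, □) = (p1, 2, L) → [p1]□22222222222210110
Step 15: δ(p1, □) = (p1, 2, L) → [p1]□222222222222210110
Step 16: δ(p1, □) = (p1, 2, L) → [p1]□2222222222222210110
Step 17: δ(p1, □) = (p1, 2, L) → [p1]□22222222222222210110
Step 18: δ(p1, □) = (p1, 2, L) → [p1]□222222222222222210110

The machine has not reached a halting state after 18 steps.
The machine did not halt within the 18-step bound.

Answer: No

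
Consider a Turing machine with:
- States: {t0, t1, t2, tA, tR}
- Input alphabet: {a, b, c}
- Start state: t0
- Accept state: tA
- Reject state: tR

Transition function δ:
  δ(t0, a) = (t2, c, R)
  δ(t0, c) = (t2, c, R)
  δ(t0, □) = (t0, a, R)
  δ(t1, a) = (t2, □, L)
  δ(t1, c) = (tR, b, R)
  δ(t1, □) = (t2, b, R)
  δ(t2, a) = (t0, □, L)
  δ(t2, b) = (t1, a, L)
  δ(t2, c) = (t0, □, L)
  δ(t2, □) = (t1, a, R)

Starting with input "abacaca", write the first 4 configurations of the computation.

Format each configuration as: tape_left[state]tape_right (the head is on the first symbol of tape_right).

Transitions applied:
Step 1: δ(t0, a) = (t2, c, R)
Step 2: δ(t2, b) = (t1, a, L)
Step 3: δ(t1, c) = (tR, b, R)

The first 4 configurations are:
[t0]abacaca ⊢ c[t2]bacaca ⊢ [t1]caacaca ⊢ b[tR]aacaca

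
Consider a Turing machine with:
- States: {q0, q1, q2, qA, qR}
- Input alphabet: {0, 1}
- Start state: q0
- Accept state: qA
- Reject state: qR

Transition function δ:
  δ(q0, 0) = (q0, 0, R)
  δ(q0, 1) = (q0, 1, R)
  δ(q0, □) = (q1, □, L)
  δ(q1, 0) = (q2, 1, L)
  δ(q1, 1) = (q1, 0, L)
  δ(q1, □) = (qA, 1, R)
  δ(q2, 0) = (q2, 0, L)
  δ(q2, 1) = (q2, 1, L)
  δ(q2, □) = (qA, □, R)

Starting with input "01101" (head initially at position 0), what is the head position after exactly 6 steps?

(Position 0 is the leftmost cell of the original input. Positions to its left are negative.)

Execution trace (head position shown):
Step 0: [q0]01101  (head at position 0)
Step 1: move right → 0[q0]1101  (head at position 1)
Step 2: move right → 01[q0]101  (head at position 2)
Step 3: move right → 011[q0]01  (head at position 3)
Step 4: move right → 0110[q0]1  (head at position 4)
Step 5: move right → 01101[q0]□  (head at position 5)
Step 6: move left → 0110[q1]1□  (head at position 4)

After 6 steps, the head is at position 4.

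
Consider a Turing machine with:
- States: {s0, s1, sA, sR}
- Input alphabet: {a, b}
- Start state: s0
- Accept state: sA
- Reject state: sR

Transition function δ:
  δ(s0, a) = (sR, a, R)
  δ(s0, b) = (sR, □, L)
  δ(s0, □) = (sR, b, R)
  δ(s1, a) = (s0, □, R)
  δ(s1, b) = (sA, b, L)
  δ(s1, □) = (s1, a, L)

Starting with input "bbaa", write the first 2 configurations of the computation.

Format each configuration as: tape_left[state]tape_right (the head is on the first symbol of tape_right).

Transitions applied:
Step 1: δ(s0, b) = (sR, □, L)

The first 2 configurations are:
[s0]bbaa ⊢ [sR]□□baa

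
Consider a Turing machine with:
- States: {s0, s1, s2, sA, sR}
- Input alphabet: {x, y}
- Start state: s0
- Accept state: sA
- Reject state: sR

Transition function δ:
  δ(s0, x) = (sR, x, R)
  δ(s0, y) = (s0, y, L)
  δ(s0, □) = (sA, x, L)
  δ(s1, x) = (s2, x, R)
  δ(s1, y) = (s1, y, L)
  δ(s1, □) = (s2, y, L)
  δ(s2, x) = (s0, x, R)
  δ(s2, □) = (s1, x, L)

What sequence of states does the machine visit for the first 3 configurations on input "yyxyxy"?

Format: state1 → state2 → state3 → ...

Execution trace:
Initial: [s0]yyxyxy
Step 1: δ(s0, y) = (s0, y, L) → [s0]□yyxyxy
Step 2: δ(s0, □) = (sA, x, L) → [sA]□xyyxyxy

The machine reaches the accept state sA and halts.

State sequence: s0 → s0 → sA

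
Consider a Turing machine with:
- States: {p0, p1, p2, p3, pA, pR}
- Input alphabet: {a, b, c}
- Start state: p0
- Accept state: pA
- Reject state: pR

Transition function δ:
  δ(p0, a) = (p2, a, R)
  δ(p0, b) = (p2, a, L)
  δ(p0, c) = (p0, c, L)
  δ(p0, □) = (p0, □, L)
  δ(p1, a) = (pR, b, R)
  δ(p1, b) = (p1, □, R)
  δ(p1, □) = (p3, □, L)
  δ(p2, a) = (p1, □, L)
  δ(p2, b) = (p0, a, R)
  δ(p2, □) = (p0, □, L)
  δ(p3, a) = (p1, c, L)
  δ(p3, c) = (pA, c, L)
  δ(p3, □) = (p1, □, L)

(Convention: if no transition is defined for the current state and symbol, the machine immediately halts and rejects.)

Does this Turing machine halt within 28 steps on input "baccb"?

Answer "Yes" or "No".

Execution trace:
Initial: [p0]baccb
Step 1: δ(p0, b) = (p2, a, L) → [p2]□aaccb
Step 2: δ(p2, □) = (p0, □, L) → [p0]□□aaccb
Step 3: δ(p0, □) = (p0, □, L) → [p0]□□□aaccb
Step 4: δ(p0, □) = (p0, □, L) → [p0]□□□□aaccb
Step 5: δ(p0, □) = (p0, □, L) → [p0]□□□□□aaccb
Step 6: δ(p0, □) = (p0, □, L) → [p0]□□□□□□aaccb
Step 7: δ(p0, □) = (p0, □, L) → [p0]□□□□□□□aaccb
Step 8: δ(p0, □) = (p0, □, L) → [p0]□□□□□□□□aaccb
Step 9: δ(p0, □) = (p0, □, L) → [p0]□□□□□□□□□aaccb
Step 10: δ(p0, □) = (p0, □, L) → [p0]□□□□□□□□□□aaccb
Step 11: δ(p0, □) = (p0, □, L) → [p0]□□□□□□□□□□□aaccb
Step 12: δ(p0, □) = (p0, □, L) → [p0]□□□□□□□□□□□□aaccb
Step 13: δ(p0, □) = (p0, □, L) → [p0]□□□□□□□□□□□□□aaccb
Step 14: δ(p0, □) = (p0, □, L) → [p0]□□□□□□□□□□□□□□aaccb
Step 15: δ(p0, □) = (p0, □, L) → [p0]□□□□□□□□□□□□□□□aaccb
Step 16: δ(p0, □) = (p0, □, L) → [p0]□□□□□□□□□□□□□□□□aaccb
Step 17: δ(p0, □) = (p0, □, L) → [p0]□□□□□□□□□□□□□□□□□aaccb
Step 18: δ(p0, □) = (p0, □, L) → [p0]□□□□□□□□□□□□□□□□□□aaccb
Step 19: δ(p0, □) = (p0, □, L) → [p0]□□□□□□□□□□□□□□□□□□□aaccb
Step 20: δ(p0, □) = (p0, □, L) → [p0]□□□□□□□□□□□□□□□□□□□□aaccb
Step 21: δ(p0, □) = (p0, □, L) → [p0]□□□□□□□□□□□□□□□□□□□□□aaccb
Step 22: δ(p0, □) = (p0, □, L) → [p0]□□□□□□□□□□□□□□□□□□□□□□aaccb
Step 23: δ(p0, □) = (p0, □, L) → [p0]□□□□□□□□□□□□□□□□□□□□□□□aaccb
Step 24: δ(p0, □) = (p0, □, L) → [p0]□□□□□□□□□□□□□□□□□□□□□□□□aaccb
Step 25: δ(p0, □) = (p0, □, L) → [p0]□□□□□□□□□□□□□□□□□□□□□□□□□aaccb
Step 26: δ(p0, □) = (p0, □, L) → [p0]□□□□□□□□□□□□□□□□□□□□□□□□□□aaccb
Step 27: δ(p0, □) = (p0, □, L) → [p0]□□□□□□□□□□□□□□□□□□□□□□□□□□□aaccb
Step 28: δ(p0, □) = (p0, □, L) → [p0]□□□□□□□□□□□□□□□□□□□□□□□□□□□□aaccb

The machine has not reached a halting state after 28 steps.
The machine did not halt within the 28-step bound.

Answer: No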